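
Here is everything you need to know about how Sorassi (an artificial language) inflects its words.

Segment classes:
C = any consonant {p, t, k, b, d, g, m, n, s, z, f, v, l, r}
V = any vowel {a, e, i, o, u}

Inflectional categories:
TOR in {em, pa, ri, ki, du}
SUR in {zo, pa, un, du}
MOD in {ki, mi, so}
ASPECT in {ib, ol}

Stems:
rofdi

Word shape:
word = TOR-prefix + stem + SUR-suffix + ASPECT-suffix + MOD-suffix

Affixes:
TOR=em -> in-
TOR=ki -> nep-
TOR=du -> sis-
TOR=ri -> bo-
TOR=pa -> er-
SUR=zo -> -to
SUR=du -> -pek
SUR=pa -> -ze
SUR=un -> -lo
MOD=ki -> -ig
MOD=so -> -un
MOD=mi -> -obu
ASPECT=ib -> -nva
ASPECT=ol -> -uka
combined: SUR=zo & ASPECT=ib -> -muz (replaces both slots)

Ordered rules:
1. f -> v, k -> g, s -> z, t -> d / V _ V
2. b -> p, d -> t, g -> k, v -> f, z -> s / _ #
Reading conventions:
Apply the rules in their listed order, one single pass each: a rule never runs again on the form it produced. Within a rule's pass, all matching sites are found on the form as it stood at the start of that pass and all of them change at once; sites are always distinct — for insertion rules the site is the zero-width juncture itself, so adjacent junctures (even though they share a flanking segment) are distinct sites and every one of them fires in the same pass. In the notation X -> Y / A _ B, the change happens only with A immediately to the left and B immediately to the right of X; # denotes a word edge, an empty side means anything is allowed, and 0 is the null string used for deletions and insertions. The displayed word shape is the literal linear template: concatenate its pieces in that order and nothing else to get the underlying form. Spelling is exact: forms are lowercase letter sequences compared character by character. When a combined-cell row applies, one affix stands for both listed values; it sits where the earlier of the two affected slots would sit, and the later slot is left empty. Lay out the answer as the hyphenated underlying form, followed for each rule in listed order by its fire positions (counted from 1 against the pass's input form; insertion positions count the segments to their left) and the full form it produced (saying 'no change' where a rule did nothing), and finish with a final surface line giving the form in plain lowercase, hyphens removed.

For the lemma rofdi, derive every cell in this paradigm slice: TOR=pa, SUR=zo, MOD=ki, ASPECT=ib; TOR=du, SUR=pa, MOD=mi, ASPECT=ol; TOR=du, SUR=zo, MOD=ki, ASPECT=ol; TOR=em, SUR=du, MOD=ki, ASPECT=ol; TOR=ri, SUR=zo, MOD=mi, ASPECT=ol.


cell TOR=pa, SUR=zo, MOD=ki, ASPECT=ib:
underlying: er-rofdi-muz-ig
1. f -> v, k -> g, s -> z, t -> d / V _ V: no change
2. b -> p, d -> t, g -> k, v -> f, z -> s / _ #: fires at position(s) 12: errofdimuzik
surface: errofdimuzik

cell TOR=du, SUR=pa, MOD=mi, ASPECT=ol:
underlying: sis-rofdi-ze-uka-obu
1. f -> v, k -> g, s -> z, t -> d / V _ V: fires at position(s) 12: sisrofdizeugaobu
2. b -> p, d -> t, g -> k, v -> f, z -> s / _ #: no change
surface: sisrofdizeugaobu

cell TOR=du, SUR=zo, MOD=ki, ASPECT=ol:
underlying: sis-rofdi-to-uka-ig
1. f -> v, k -> g, s -> z, t -> d / V _ V: fires at position(s) 9, 12: sisrofdidougaig
2. b -> p, d -> t, g -> k, v -> f, z -> s / _ #: fires at position(s) 15: sisrofdidougaik
surface: sisrofdidougaik

cell TOR=em, SUR=du, MOD=ki, ASPECT=ol:
underlying: in-rofdi-pek-uka-ig
1. f -> v, k -> g, s -> z, t -> d / V _ V: fires at position(s) 10, 12: inrofdipegugaig
2. b -> p, d -> t, g -> k, v -> f, z -> s / _ #: fires at position(s) 15: inrofdipegugaik
surface: inrofdipegugaik

cell TOR=ri, SUR=zo, MOD=mi, ASPECT=ol:
underlying: bo-rofdi-to-uka-obu
1. f -> v, k -> g, s -> z, t -> d / V _ V: fires at position(s) 8, 11: borofdidougaobu
2. b -> p, d -> t, g -> k, v -> f, z -> s / _ #: no change
surface: borofdidougaobu


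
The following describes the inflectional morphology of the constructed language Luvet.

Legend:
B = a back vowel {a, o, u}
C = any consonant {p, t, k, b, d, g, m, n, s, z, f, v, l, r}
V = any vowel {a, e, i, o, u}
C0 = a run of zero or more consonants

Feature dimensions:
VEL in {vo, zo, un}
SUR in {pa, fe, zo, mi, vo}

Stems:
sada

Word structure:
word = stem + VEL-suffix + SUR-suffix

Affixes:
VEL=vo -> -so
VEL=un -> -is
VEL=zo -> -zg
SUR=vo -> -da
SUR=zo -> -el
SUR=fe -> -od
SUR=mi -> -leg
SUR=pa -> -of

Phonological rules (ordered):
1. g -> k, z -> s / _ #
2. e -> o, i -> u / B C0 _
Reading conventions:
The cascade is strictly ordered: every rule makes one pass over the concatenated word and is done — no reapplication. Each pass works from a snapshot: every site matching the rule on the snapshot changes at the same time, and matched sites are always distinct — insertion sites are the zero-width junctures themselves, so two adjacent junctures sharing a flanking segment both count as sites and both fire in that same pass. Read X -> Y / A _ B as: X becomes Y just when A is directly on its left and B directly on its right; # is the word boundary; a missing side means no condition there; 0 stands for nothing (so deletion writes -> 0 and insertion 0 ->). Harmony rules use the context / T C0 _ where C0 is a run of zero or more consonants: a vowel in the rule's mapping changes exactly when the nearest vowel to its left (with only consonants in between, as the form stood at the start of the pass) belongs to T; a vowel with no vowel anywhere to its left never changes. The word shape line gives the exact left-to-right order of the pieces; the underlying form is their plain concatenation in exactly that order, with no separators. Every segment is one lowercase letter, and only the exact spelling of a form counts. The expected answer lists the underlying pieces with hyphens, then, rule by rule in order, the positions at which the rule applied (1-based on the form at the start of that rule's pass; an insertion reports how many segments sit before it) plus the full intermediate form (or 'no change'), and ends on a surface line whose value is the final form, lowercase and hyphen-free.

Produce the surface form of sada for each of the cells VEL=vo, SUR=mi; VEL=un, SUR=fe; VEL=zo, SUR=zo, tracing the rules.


cell VEL=vo, SUR=mi:
underlying: sada-so-leg
1. g -> k, z -> s / _ #: fires at position(s) 9: sadasolek
2. e -> o, i -> u / B C0 _: fires at position(s) 8: sadasolok
surface: sadasolok

cell VEL=un, SUR=fe:
underlying: sada-is-od
1. g -> k, z -> s / _ #: no change
2. e -> o, i -> u / B C0 _: fires at position(s) 5: sadausod
surface: sadausod

cell VEL=zo, SUR=zo:
underlying: sada-zg-el
1. g -> k, z -> s / _ #: no change
2. e -> o, i -> u / B C0 _: fires at position(s) 7: sadazgol
surface: sadazgol


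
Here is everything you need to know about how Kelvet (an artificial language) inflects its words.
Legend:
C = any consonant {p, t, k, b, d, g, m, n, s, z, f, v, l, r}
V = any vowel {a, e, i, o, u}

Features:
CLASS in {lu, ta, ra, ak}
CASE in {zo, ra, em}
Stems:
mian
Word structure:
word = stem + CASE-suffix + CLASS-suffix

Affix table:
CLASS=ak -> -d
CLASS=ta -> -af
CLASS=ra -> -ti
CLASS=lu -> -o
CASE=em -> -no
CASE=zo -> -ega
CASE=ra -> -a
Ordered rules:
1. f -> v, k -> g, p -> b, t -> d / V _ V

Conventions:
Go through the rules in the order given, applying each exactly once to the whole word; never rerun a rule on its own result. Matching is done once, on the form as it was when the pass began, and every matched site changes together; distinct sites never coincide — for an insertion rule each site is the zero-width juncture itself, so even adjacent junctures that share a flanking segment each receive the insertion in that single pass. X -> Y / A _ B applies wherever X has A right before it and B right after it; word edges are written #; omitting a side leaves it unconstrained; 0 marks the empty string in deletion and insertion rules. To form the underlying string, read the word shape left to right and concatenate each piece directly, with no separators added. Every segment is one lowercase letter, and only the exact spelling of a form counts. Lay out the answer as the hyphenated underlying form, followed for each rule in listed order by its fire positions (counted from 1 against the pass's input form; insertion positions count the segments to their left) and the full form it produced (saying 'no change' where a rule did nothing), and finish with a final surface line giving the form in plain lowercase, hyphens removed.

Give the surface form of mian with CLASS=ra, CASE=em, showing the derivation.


underlying: mian-no-ti
1. f -> v, k -> g, p -> b, t -> d / V _ V: fires at position(s) 7: miannodi
surface: miannodi


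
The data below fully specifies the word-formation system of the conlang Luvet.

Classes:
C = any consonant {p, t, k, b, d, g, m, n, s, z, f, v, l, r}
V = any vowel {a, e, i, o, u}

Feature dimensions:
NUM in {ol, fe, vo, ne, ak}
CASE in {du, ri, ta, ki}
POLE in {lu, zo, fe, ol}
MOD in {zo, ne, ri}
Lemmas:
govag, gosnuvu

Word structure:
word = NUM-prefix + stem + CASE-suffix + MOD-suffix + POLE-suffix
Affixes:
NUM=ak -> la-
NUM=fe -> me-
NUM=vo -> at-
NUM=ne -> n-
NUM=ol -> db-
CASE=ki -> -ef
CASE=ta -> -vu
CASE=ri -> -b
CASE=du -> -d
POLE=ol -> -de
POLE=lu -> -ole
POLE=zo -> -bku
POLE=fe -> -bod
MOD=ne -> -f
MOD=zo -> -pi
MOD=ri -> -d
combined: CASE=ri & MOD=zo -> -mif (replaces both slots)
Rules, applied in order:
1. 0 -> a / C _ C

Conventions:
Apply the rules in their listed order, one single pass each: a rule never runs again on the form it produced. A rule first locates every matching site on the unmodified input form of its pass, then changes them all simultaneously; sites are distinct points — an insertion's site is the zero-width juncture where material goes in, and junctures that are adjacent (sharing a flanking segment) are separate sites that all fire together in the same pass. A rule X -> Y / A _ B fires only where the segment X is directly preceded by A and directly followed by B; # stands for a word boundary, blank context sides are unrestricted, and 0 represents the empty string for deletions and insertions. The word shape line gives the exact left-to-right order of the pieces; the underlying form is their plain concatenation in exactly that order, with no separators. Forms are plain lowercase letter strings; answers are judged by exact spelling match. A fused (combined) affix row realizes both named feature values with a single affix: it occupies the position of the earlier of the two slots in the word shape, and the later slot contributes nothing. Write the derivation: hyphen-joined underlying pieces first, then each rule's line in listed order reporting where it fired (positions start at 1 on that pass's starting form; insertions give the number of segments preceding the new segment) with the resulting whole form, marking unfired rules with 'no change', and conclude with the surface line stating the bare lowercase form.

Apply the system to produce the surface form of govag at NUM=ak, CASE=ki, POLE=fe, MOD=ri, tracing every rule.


underlying: la-govag-ef-d-bod
1. 0 -> a / C _ C: inserts after position(s) 9, 10: lagovagefadabod
surface: lagovagefadabod


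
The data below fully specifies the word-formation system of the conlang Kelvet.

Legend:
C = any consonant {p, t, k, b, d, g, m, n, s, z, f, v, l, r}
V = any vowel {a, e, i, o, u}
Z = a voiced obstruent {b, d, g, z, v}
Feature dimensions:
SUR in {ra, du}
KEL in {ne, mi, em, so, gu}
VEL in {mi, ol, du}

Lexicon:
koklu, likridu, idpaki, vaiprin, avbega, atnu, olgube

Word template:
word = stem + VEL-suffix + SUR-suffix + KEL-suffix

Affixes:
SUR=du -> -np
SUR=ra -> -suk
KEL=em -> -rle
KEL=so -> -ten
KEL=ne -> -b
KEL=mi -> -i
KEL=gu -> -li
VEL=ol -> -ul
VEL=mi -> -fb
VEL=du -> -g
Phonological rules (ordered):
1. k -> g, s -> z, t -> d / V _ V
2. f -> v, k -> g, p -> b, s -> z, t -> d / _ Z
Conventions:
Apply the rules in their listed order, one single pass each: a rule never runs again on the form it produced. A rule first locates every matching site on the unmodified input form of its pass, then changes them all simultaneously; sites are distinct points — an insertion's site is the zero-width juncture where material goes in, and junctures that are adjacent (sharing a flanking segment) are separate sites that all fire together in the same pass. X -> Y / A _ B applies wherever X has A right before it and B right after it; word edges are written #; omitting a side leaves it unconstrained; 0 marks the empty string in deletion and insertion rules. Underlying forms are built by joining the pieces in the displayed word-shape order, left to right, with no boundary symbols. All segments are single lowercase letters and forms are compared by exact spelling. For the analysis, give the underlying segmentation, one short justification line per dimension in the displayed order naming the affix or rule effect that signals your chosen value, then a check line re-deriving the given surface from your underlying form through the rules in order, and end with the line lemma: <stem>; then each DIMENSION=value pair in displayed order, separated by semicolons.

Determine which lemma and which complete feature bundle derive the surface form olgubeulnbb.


underlying: olgube-ul-np-b
SUR=du - signalled by the affix -np
KEL=ne - signalled by the affix -b
VEL=ol - signalled by the affix -ul
check: olgubeulnpb -> olgubeulnpb -> olgubeulnbb
lemma: olgube; SUR=du; KEL=ne; VEL=ol


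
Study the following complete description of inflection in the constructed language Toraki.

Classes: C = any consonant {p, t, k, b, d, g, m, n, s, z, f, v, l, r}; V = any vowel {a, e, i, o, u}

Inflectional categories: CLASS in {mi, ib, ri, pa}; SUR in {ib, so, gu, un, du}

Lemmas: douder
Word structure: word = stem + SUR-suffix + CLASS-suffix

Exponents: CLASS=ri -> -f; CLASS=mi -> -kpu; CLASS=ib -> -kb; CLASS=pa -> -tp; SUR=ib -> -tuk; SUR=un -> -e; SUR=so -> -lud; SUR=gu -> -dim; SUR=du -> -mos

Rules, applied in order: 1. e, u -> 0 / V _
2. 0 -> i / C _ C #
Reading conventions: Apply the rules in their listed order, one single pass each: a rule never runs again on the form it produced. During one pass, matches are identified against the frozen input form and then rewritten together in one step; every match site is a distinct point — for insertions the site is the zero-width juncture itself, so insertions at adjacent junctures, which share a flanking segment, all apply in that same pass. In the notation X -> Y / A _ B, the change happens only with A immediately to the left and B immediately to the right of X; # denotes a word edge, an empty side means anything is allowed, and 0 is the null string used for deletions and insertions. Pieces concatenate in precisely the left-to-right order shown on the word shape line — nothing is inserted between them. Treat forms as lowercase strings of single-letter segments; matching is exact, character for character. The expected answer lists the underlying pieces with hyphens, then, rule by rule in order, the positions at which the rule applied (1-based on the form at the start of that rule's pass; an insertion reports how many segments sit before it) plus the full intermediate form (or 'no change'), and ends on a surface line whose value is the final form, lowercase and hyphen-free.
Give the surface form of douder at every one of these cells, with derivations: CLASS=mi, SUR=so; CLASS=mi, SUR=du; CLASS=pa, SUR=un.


cell CLASS=mi, SUR=so:
underlying: douder-lud-kpu
1. e, u -> 0 / V _: fires at position(s) 3: doderludkpu
2. 0 -> i / C _ C #: no change
surface: doderludkpu

cell CLASS=mi, SUR=du:
underlying: douder-mos-kpu
1. e, u -> 0 / V _: fires at position(s) 3: dodermoskpu
2. 0 -> i / C _ C #: no change
surface: dodermoskpu

cell CLASS=pa, SUR=un:
underlying: douder-e-tp
1. e, u -> 0 / V _: fires at position(s) 3: doderetp
2. 0 -> i / C _ C #: inserts after position(s) 7: doderetip
surface: doderetip


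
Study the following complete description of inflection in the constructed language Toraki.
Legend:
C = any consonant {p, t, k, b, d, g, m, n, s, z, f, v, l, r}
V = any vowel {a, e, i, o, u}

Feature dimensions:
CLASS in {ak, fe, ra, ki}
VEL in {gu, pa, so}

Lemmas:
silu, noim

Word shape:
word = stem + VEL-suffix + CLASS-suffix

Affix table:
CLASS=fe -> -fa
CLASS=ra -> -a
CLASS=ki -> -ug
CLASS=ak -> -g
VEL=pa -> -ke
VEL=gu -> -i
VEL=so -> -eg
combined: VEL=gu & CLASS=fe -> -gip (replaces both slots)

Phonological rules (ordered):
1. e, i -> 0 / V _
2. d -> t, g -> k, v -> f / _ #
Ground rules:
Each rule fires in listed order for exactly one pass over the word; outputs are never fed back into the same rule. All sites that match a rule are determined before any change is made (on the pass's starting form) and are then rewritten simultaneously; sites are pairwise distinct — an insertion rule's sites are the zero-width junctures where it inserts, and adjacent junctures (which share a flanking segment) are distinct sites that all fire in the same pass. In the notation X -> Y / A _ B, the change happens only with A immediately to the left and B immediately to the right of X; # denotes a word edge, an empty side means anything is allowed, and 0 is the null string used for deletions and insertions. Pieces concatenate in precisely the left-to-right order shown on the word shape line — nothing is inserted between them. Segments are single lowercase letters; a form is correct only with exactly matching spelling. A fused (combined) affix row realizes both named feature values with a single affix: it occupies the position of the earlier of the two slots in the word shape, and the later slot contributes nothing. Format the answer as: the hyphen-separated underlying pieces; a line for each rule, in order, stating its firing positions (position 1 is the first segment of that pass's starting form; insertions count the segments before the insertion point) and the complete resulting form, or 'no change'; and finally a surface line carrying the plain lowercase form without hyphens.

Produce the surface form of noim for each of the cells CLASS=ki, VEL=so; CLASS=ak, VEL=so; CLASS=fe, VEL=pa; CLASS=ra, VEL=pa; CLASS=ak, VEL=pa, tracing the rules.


cell CLASS=ki, VEL=so:
underlying: noim-eg-ug
1. e, i -> 0 / V _: fires at position(s) 3: nomegug
2. d -> t, g -> k, v -> f / _ #: fires at position(s) 7: nomeguk
surface: nomeguk

cell CLASS=ak, VEL=so:
underlying: noim-eg-g
1. e, i -> 0 / V _: fires at position(s) 3: nomegg
2. d -> t, g -> k, v -> f / _ #: fires at position(s) 6: nomegk
surface: nomegk

cell CLASS=fe, VEL=pa:
underlying: noim-ke-fa
1. e, i -> 0 / V _: fires at position(s) 3: nomkefa
2. d -> t, g -> k, v -> f / _ #: no change
surface: nomkefa

cell CLASS=ra, VEL=pa:
underlying: noim-ke-a
1. e, i -> 0 / V _: fires at position(s) 3: nomkea
2. d -> t, g -> k, v -> f / _ #: no change
surface: nomkea

cell CLASS=ak, VEL=pa:
underlying: noim-ke-g
1. e, i -> 0 / V _: fires at position(s) 3: nomkeg
2. d -> t, g -> k, v -> f / _ #: fires at position(s) 6: nomkek
surface: nomkek


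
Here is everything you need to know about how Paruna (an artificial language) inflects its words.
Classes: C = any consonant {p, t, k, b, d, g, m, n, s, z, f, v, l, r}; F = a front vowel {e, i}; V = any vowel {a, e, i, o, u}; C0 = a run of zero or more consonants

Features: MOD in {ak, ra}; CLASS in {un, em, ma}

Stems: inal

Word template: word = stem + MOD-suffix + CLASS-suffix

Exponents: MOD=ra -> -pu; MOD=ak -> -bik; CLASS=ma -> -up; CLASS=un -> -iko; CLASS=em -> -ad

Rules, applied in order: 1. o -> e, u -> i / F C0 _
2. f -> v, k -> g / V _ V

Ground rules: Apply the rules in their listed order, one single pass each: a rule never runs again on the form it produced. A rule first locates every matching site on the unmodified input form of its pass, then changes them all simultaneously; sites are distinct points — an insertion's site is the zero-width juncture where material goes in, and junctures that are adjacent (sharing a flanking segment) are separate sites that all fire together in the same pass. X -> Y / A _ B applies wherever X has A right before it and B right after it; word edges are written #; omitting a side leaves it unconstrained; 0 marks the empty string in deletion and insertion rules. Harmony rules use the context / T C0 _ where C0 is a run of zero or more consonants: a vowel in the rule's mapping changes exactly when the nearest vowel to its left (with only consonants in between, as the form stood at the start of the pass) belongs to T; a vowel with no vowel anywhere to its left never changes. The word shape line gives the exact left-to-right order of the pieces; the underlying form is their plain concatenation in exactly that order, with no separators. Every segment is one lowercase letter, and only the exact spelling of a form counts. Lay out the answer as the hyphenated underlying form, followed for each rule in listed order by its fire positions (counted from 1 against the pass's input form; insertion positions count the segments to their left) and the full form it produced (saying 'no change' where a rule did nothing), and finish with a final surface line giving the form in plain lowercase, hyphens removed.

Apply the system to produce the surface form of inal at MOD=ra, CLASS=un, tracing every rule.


underlying: inal-pu-iko
1. o -> e, u -> i / F C0 _: fires at position(s) 9: inalpuike
2. f -> v, k -> g / V _ V: fires at position(s) 8: inalpuige
surface: inalpuige


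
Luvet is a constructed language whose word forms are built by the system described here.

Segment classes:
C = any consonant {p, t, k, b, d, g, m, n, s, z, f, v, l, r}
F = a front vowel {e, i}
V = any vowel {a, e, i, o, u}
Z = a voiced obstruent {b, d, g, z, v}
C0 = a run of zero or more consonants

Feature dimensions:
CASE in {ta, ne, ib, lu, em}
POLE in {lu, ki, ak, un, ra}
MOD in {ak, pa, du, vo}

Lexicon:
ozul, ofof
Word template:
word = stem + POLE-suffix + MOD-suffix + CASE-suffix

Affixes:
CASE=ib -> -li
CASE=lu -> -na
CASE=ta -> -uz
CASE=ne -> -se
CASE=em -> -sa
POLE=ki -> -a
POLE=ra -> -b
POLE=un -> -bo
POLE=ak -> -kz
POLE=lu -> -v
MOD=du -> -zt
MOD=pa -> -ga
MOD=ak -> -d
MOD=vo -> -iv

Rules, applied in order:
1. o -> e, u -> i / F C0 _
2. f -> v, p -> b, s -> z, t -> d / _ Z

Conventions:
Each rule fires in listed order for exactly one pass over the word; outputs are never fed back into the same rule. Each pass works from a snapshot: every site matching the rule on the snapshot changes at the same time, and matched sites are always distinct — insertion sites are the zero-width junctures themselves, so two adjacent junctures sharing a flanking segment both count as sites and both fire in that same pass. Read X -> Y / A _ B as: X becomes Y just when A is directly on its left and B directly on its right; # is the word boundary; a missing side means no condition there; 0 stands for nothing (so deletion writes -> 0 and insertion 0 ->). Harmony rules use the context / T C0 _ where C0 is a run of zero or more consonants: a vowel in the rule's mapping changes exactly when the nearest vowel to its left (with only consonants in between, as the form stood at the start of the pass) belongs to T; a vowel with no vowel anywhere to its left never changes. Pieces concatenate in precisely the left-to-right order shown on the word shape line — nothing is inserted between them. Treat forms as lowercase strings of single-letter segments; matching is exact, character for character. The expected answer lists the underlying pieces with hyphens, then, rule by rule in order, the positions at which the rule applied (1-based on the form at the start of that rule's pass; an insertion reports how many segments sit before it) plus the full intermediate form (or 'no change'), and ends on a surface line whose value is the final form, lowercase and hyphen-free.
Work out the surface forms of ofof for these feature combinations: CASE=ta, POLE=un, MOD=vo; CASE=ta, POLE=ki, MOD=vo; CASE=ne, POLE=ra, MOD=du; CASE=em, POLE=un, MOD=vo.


cell CASE=ta, POLE=un, MOD=vo:
underlying: ofof-bo-iv-uz
1. o -> e, u -> i / F C0 _: fires at position(s) 9: ofofboiviz
2. f -> v, p -> b, s -> z, t -> d / _ Z: fires at position(s) 4: ofovboiviz
surface: ofovboiviz

cell CASE=ta, POLE=ki, MOD=vo:
underlying: ofof-a-iv-uz
1. o -> e, u -> i / F C0 _: fires at position(s) 8: ofofaiviz
2. f -> v, p -> b, s -> z, t -> d / _ Z: no change
surface: ofofaiviz

cell CASE=ne, POLE=ra, MOD=du:
underlying: ofof-b-zt-se
1. o -> e, u -> i / F C0 _: no change
2. f -> v, p -> b, s -> z, t -> d / _ Z: fires at position(s) 4: ofovbztse
surface: ofovbztse

cell CASE=em, POLE=un, MOD=vo:
underlying: ofof-bo-iv-sa
1. o -> e, u -> i / F C0 _: no change
2. f -> v, p -> b, s -> z, t -> d / _ Z: fires at position(s) 4: ofovboivsa
surface: ofovboivsa


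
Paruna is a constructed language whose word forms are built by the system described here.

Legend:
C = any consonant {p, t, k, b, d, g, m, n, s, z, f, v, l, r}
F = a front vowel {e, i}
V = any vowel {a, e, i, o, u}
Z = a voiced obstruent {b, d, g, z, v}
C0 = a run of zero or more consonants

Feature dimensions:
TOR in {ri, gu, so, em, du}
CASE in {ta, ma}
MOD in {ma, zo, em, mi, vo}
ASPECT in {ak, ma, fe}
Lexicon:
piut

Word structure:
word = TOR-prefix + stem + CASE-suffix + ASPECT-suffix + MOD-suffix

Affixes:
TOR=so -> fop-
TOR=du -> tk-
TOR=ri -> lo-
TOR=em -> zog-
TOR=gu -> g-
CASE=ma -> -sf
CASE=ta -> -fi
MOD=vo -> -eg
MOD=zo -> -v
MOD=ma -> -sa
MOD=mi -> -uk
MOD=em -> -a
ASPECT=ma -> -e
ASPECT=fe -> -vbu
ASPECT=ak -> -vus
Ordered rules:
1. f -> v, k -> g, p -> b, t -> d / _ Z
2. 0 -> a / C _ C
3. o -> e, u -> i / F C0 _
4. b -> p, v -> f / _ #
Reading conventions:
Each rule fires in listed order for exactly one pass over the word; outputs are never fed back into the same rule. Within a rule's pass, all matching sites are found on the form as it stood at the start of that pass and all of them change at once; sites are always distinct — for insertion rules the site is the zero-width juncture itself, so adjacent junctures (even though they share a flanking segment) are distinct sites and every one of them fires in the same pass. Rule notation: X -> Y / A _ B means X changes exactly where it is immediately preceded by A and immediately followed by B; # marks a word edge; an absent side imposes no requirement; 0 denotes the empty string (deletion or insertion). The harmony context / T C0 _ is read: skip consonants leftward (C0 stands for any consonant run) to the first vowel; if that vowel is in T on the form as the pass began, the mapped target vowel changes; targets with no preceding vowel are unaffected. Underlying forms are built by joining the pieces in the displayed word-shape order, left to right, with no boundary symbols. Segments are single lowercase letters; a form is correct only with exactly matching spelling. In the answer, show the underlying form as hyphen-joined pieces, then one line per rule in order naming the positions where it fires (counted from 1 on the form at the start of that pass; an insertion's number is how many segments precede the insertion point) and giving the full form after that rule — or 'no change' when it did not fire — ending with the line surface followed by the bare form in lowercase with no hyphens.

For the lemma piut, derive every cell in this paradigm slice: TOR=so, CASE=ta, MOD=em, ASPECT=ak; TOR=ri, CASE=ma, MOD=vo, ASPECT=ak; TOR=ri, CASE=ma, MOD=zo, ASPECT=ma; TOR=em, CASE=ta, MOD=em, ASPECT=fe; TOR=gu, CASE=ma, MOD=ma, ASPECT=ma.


cell TOR=so, CASE=ta, MOD=em, ASPECT=ak:
underlying: fop-piut-fi-vus-a
1. f -> v, k -> g, p -> b, t -> d / _ Z: no change
2. 0 -> a / C _ C: inserts after position(s) 3, 7: fopapiutafivusa
3. o -> e, u -> i / F C0 _: fires at position(s) 7, 13: fopapiitafivisa
4. b -> p, v -> f / _ #: no change
surface: fopapiitafivisa

cell TOR=ri, CASE=ma, MOD=vo, ASPECT=ak:
underlying: lo-piut-sf-vus-eg
1. f -> v, k -> g, p -> b, t -> d / _ Z: fires at position(s) 8: lopiutsvvuseg
2. 0 -> a / C _ C: inserts after position(s) 6, 7, 8: lopiutasavavuseg
3. o -> e, u -> i / F C0 _: fires at position(s) 5: lopiitasavavuseg
4. b -> p, v -> f / _ #: no change
surface: lopiitasavavuseg

cell TOR=ri, CASE=ma, MOD=zo, ASPECT=ma:
underlying: lo-piut-sf-e-v
1. f -> v, k -> g, p -> b, t -> d / _ Z: no change
2. 0 -> a / C _ C: inserts after position(s) 6, 7: lopiutasafev
3. o -> e, u -> i / F C0 _: fires at position(s) 5: lopiitasafev
4. b -> p, v -> f / _ #: fires at position(s) 12: lopiitasafef
surface: lopiitasafef

cell TOR=em, CASE=ta, MOD=em, ASPECT=fe:
underlying: zog-piut-fi-vbu-a
1. f -> v, k -> g, p -> b, t -> d / _ Z: no change
2. 0 -> a / C _ C: inserts after position(s) 3, 7, 10: zogapiutafivabua
3. o -> e, u -> i / F C0 _: fires at position(s) 7: zogapiitafivabua
4. b -> p, v -> f / _ #: no change
surface: zogapiitafivabua

cell TOR=gu, CASE=ma, MOD=ma, ASPECT=ma:
underlying: g-piut-sf-e-sa
1. f -> v, k -> g, p -> b, t -> d / _ Z: no change
2. 0 -> a / C _ C: inserts after position(s) 1, 5, 6: gapiutasafesa
3. o -> e, u -> i / F C0 _: fires at position(s) 5: gapiitasafesa
4. b -> p, v -> f / _ #: no change
surface: gapiitasafesa


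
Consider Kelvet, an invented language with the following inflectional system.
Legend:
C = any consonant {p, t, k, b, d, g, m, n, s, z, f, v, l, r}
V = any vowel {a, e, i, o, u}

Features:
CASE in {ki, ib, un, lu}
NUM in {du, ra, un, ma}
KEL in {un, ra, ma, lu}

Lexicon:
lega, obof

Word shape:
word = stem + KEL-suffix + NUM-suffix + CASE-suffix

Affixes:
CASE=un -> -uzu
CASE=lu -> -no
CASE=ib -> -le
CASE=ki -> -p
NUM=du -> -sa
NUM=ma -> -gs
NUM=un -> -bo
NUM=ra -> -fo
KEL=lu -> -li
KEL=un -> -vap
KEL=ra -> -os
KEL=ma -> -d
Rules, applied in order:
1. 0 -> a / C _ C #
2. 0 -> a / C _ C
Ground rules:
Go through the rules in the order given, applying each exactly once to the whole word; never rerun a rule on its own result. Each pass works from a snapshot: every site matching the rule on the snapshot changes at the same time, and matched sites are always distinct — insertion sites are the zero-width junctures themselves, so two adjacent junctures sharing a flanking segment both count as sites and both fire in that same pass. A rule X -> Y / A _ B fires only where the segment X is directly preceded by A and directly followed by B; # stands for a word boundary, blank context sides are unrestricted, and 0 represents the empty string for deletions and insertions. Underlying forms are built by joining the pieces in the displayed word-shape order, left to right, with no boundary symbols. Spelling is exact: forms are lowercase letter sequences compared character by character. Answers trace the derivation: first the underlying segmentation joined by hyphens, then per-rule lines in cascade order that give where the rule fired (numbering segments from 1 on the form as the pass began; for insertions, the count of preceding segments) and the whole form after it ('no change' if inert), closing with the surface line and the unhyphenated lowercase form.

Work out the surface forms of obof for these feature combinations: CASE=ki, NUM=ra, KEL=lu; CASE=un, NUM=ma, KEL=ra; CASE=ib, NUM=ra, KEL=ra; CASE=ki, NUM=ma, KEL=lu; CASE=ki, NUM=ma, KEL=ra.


cell CASE=ki, NUM=ra, KEL=lu:
underlying: obof-li-fo-p
1. 0 -> a / C _ C #: no change
2. 0 -> a / C _ C: inserts after position(s) 4: obofalifop
surface: obofalifop

cell CASE=un, NUM=ma, KEL=ra:
underlying: obof-os-gs-uzu
1. 0 -> a / C _ C #: no change
2. 0 -> a / C _ C: inserts after position(s) 6, 7: obofosagasuzu
surface: obofosagasuzu

cell CASE=ib, NUM=ra, KEL=ra:
underlying: obof-os-fo-le
1. 0 -> a / C _ C #: no change
2. 0 -> a / C _ C: inserts after position(s) 6: obofosafole
surface: obofosafole

cell CASE=ki, NUM=ma, KEL=lu:
underlying: obof-li-gs-p
1. 0 -> a / C _ C #: inserts after position(s) 8: obofligsap
2. 0 -> a / C _ C: inserts after position(s) 4, 7: obofaligasap
surface: obofaligasap

cell CASE=ki, NUM=ma, KEL=ra:
underlying: obof-os-gs-p
1. 0 -> a / C _ C #: inserts after position(s) 8: obofosgsap
2. 0 -> a / C _ C: inserts after position(s) 6, 7: obofosagasap
surface: obofosagasap


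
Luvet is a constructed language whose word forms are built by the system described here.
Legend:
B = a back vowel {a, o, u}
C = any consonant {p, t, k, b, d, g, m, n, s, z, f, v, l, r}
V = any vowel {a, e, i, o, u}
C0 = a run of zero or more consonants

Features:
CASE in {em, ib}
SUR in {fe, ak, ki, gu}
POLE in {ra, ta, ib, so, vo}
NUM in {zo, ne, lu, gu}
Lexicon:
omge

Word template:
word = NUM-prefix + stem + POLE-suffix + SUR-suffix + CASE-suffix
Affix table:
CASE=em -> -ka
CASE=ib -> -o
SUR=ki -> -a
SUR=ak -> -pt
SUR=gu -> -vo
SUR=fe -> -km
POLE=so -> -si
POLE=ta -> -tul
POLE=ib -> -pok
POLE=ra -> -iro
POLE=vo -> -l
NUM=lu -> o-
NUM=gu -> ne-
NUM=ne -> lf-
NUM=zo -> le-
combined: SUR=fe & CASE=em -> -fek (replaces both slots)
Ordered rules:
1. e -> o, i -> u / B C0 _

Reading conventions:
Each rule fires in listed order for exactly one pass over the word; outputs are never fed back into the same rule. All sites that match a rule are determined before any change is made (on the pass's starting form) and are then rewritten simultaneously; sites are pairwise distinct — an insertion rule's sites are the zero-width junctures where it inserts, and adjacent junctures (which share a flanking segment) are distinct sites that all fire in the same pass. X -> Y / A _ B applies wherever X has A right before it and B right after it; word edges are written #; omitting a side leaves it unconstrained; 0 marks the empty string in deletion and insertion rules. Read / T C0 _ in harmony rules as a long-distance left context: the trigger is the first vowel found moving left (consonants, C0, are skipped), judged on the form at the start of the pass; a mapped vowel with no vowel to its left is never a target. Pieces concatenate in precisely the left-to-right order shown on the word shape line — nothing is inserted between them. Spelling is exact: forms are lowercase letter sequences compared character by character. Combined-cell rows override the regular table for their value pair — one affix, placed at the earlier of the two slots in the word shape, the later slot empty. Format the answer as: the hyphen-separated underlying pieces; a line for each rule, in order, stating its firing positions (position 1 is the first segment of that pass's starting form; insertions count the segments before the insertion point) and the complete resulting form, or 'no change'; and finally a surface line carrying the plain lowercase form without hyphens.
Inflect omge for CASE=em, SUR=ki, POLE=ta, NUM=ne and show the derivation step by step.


underlying: lf-omge-tul-a-ka
1. e -> o, i -> u / B C0 _: fires at position(s) 6: lfomgotulaka
surface: lfomgotulaka


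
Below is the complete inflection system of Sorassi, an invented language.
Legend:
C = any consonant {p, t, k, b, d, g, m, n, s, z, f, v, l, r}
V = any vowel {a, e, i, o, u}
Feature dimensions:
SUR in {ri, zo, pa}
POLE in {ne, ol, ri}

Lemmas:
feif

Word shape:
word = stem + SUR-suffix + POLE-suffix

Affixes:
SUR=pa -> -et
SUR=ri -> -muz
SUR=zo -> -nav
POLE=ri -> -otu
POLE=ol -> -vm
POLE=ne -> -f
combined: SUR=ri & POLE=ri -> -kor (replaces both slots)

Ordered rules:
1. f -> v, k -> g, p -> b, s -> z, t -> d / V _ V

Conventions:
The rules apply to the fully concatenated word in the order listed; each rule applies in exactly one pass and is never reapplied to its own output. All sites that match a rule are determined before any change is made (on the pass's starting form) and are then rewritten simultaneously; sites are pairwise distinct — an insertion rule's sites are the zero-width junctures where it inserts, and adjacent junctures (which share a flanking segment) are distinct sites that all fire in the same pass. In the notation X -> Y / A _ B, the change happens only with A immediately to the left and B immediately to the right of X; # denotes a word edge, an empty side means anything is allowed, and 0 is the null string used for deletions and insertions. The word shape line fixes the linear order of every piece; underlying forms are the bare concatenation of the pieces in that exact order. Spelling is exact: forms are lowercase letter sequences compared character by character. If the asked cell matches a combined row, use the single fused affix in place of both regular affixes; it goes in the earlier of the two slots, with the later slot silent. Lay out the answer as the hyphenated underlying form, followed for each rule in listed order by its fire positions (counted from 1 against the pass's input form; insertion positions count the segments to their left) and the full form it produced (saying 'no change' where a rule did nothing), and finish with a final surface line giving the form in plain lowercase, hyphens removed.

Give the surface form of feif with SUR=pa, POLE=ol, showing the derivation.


underlying: feif-et-vm
1. f -> v, k -> g, p -> b, s -> z, t -> d / V _ V: fires at position(s) 4: feivetvm
surface: feivetvm


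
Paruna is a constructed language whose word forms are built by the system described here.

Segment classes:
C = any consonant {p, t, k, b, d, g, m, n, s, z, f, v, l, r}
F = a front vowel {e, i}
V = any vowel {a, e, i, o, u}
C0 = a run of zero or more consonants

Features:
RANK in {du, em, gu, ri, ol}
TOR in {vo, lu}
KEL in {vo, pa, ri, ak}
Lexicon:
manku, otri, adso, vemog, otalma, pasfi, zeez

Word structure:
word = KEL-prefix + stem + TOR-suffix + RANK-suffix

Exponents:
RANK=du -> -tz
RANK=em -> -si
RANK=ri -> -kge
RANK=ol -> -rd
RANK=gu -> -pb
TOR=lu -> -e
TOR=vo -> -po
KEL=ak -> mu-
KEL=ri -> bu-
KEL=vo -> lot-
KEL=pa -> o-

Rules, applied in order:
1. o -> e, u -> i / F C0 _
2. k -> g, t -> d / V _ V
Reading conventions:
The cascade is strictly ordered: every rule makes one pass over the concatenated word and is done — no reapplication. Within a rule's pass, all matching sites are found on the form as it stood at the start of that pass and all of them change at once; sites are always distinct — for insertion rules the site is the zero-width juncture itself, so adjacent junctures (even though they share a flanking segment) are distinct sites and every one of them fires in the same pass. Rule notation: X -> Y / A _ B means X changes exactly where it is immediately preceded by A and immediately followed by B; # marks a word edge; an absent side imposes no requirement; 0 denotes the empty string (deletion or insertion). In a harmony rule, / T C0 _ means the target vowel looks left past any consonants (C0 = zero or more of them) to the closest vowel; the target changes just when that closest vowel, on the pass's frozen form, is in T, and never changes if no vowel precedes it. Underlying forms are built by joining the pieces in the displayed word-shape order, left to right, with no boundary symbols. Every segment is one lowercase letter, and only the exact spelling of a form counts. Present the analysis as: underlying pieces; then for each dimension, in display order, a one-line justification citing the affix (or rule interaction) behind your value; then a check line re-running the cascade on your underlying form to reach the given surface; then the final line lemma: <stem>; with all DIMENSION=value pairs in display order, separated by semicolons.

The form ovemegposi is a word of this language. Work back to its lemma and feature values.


underlying: o-vemog-po-si
RANK=em - signalled by the affix -si
TOR=vo - signalled by the affix -po
KEL=pa - signalled by the affix o-
check: ovemogposi -> ovemegposi -> ovemegposi
lemma: vemog; RANK=em; TOR=vo; KEL=pa


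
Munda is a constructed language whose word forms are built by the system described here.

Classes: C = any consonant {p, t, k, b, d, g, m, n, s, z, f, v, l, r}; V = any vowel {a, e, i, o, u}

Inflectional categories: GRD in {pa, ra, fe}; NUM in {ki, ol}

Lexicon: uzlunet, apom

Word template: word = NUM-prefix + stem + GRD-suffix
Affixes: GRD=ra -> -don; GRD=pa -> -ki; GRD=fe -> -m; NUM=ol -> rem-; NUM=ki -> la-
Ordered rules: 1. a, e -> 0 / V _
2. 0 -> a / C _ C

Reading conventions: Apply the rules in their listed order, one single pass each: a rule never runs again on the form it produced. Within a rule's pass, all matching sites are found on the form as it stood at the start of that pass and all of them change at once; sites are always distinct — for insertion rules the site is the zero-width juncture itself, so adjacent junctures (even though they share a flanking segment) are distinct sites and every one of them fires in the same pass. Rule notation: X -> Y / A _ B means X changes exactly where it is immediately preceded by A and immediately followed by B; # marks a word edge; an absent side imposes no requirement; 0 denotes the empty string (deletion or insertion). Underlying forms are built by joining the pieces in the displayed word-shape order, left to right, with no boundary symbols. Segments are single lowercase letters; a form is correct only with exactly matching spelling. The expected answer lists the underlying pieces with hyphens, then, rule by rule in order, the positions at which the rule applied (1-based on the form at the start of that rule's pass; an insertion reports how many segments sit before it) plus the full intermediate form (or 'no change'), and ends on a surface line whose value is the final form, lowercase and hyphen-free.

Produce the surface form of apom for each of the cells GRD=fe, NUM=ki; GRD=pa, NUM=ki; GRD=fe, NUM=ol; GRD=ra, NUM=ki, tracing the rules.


cell GRD=fe, NUM=ki:
underlying: la-apom-m
1. a, e -> 0 / V _: fires at position(s) 3: lapomm
2. 0 -> a / C _ C: inserts after position(s) 5: lapomam
surface: lapomam

cell GRD=pa, NUM=ki:
underlying: la-apom-ki
1. a, e -> 0 / V _: fires at position(s) 3: lapomki
2. 0 -> a / C _ C: inserts after position(s) 5: lapomaki
surface: lapomaki

cell GRD=fe, NUM=ol:
underlying: rem-apom-m
1. a, e -> 0 / V _: no change
2. 0 -> a / C _ C: inserts after position(s) 7: remapomam
surface: remapomam

cell GRD=ra, NUM=ki:
underlying: la-apom-don
1. a, e -> 0 / V _: fires at position(s) 3: lapomdon
2. 0 -> a / C _ C: inserts after position(s) 5: lapomadon
surface: lapomadon
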